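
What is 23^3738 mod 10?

Powers of 3 mod 10 repeat with period 4: 3, 9, 7, 1.
3738 leaves remainder 2 on division by 4, so 23^3738 ends in 9.

9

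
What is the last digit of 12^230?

4

Powers of 2 mod 10 repeat with period 4: 2, 4, 8, 6.
230 mod 4 = 2, so the last digit matches 2^2 = 4.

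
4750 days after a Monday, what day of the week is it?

Dividing 4750 by 7 gives quotient 678 and remainder 4.
Monday + 4 days → Friday.

Friday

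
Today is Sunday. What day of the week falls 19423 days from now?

Friday

19423 mod 7 = 5 (since 2774·7 = 19418).
Sunday + 5 days → Friday.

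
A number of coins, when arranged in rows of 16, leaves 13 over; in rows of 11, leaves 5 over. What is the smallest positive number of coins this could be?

Since 11·3 ≡ 1 (mod 16), take x = 5 + 11·((13−5)·3 mod 16) = 5 + 11·8 = 93.
Check: 93 mod 16 = 13, 93 mod 11 = 5.

93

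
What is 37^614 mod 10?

The units digit of 37^n cycles with period 4: 7, 9, 3, 1, …
614 leaves remainder 2 on division by 4, so 37^614 ends in 9.

9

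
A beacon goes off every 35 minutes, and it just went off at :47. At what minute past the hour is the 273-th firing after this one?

2

273·35 = 9555.
9555 mod 60 = 15 (since 159·60 = 9540).
(47 + 15) mod 60 = 2.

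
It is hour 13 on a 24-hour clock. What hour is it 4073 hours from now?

4073 = 169·24 + 17, so 4073 mod 24 = 17.
(13 + 17) mod 24 = 6.

6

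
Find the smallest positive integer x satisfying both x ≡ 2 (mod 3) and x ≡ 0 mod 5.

x ≡ 2 (mod 3) gives x ∈ {2, 5}.
The first of these with x mod 5 = 0 is 5.

5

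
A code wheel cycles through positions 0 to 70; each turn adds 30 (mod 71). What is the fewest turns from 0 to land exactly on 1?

45

71 = 2·30 + 11
30 = 2·11 + 8
11 = 1·8 + 3
8 = 2·3 + 2
3 = 1·2 + 1
2 = 2·1 + 0
Back-substituting gives 30·45 ≡ 1 (mod 71).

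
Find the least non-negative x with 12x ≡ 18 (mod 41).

22

12⁻¹ ≡ 24 (mod 41) because 12·24 = 288 = 7·41 + 1.
So x ≡ 24·18 = 432 ≡ 22 (mod 41).
Check: 12·22 = 264 = 6·41 + 18.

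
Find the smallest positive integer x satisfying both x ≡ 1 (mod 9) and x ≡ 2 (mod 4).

10

x ≡ 2 (mod 4) gives x ∈ {2, 6, 10}.
The first of these with x mod 9 = 1 is 10.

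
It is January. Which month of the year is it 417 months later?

October

417 mod 12 = 9 (since 34·12 = 408).
January + 9 months → October.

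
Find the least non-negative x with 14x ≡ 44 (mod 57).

52

The inverse of 14 mod 57 is 53 (since 14·53 = 742 ≡ 1).
So x ≡ 53·44 = 2332 ≡ 52 (mod 57).
Check: 14·52 = 728 = 12·57 + 44.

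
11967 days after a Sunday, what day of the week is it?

11967 mod 7 = 4 (since 1709·7 = 11963).
Sunday + 4 days → Thursday.

Thursday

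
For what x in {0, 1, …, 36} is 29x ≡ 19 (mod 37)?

30

The inverse of 29 mod 37 is 23 (since 29·23 = 667 ≡ 1).
Multiplying both sides by 23: x ≡ 23·19 = 437 ≡ 30 (mod 37).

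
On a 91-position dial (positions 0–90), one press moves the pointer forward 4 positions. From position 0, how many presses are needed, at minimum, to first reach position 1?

23

4·23 = 92 = 1·91 + 1, so 4⁻¹ ≡ 23 (mod 91).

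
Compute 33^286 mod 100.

69

By repeated squaring mod 100: 33^1≡33, 33^2≡89, 33^4≡21, 33^8≡41, 33^16≡81, 33^32≡61, 33^64≡21, 33^128≡41, 33^256≡81.
286 = 2 + 4 + 8 + 16 + 256, so 33^286 ≡ 89·21·41·81·81 ≡ 69 (mod 100).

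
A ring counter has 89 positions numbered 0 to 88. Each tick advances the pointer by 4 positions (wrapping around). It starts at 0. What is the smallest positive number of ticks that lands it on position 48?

4⁻¹ ≡ 67 (mod 89) because 4·67 = 268 = 3·89 + 1.
So x ≡ 67·48 = 3216 ≡ 12 (mod 89).

12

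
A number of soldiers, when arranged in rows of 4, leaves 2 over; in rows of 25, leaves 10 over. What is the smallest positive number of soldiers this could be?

x ≡ 2 (mod 4) gives x ∈ {2, 6, 10}.
The first of these with x mod 25 = 10 is 10.

10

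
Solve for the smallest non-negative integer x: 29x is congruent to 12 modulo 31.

The inverse of 29 mod 31 is 15 (since 29·15 = 435 ≡ 1).
Multiplying both sides by 15: x ≡ 15·12 = 180 ≡ 25 (mod 31).
Check: 29·25 = 725 = 23·31 + 12.

25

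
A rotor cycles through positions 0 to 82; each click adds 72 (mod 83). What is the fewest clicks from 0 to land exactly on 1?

72·15 = 1080 = 13·83 + 1, so 72⁻¹ ≡ 15 (mod 83).

15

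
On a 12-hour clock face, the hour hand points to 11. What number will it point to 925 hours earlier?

925 = 77·12 + 1, so 925 mod 12 = 1.
11 − 1 → 10 on a 12-hour dial.

10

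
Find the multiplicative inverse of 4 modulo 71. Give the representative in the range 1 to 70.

4·18 = 72 = 1·71 + 1, so 4⁻¹ ≡ 18 (mod 71).

18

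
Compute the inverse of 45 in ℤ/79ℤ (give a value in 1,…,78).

72

45·72 = 3240 = 41·79 + 1, so 45⁻¹ ≡ 72 (mod 79).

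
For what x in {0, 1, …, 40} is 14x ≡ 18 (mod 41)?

13

The inverse of 14 mod 41 is 3 (since 14·3 = 42 ≡ 1).
Multiplying both sides by 3: x ≡ 3·18 = 54 ≡ 13 (mod 41).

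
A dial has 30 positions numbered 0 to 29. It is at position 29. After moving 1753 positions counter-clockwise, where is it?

1753 − 58·30 = 13, so 1753 ≡ 13 (mod 30).
(29 − 13) mod 30 = 16.

16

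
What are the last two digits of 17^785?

57

By repeated squaring mod 100: 17^1≡17, 17^2≡89, 17^4≡21, 17^8≡41, 17^16≡81, 17^32≡61, 17^64≡21, 17^128≡41, 17^256≡81, 17^512≡61.
Since 785 = 1 + 16 + 256 + 512 in binary, 17^785 ≡ 17·81·81·61 ≡ 57 (mod 100).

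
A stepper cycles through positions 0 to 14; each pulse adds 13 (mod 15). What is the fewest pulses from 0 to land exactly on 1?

15 = 1·13 + 2
13 = 6·2 + 1
2 = 2·1 + 0
Back-substituting gives 13·7 ≡ 1 (mod 15).

7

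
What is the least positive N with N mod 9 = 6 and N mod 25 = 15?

Since 25·4 ≡ 1 (mod 9), take x = 15 + 25·((6−15)·4 mod 9) = 15 + 25·0 = 15.
Check: 15 mod 9 = 6, 15 mod 25 = 15.

15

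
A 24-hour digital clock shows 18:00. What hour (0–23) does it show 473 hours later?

11

473 mod 24 = 17 (since 19·24 = 456).
(18 + 17) mod 24 = 11.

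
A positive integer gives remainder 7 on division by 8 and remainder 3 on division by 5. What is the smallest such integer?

x ≡ 3 (mod 5) gives x ∈ {3, 8, 13, 18, 23}.
The first of these with x mod 8 = 7 is 23.

23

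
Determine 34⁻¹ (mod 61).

9

61 = 1·34 + 27
34 = 1·27 + 7
27 = 3·7 + 6
7 = 1·6 + 1
6 = 6·1 + 0
Back-substituting gives 34·9 ≡ 1 (mod 61).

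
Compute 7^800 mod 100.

By repeated squaring mod 100: 7^1≡7, 7^2≡49, 7^4≡1, 7^8≡1, 7^16≡1, 7^32≡1, 7^64≡1, 7^128≡1, 7^256≡1, 7^512≡1.
Since 800 = 32 + 256 + 512 in binary, 7^800 ≡ 1·1·1 ≡ 1 (mod 100).

1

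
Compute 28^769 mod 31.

19

By repeated squaring mod 31: 28^1≡28, 28^2≡9, 28^4≡19, 28^8≡20, 28^16≡28, 28^32≡9, 28^64≡19, 28^128≡20, 28^256≡28, 28^512≡9.
Since 769 = 1 + 256 + 512 in binary, 28^769 ≡ 28·28·9 ≡ 19 (mod 31).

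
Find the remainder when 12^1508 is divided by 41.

Successive squares of 12 mod 41: 12^1≡12, 12^2≡21, 12^4≡31, 12^8≡18, 12^16≡37, 12^32≡16, 12^64≡10, 12^128≡18, 12^256≡37, 12^512≡16, 12^1024≡10.
Since 1508 = 4 + 32 + 64 + 128 + 256 + 1024 in binary, 12^1508 ≡ 31·16·10·18·37·10 ≡ 23 (mod 41).

23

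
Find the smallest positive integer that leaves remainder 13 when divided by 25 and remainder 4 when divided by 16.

x ≡ 4 (mod 16) gives x ∈ {4, 20, 36, 52, 68, 84, 100, 116, …}.
The first of these with x mod 25 = 13 is 388.

388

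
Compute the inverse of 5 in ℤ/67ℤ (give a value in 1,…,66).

5·27 = 135 = 2·67 + 1, so 5⁻¹ ≡ 27 (mod 67).

27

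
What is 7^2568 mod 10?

The units digit of 7^n cycles with period 4: 7, 9, 3, 1, …
2568 leaves remainder 0 on division by 4, so 7^2568 ends in 1.

1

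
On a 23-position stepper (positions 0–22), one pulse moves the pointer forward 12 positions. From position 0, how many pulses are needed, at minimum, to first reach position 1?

2

23 = 1·12 + 11
12 = 1·11 + 1
11 = 11·1 + 0
Back-substituting gives 12·2 ≡ 1 (mod 23).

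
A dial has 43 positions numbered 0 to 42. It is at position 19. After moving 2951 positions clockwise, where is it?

2951 − 68·43 = 27, so 2951 ≡ 27 (mod 43).
(19 + 27) mod 43 = 3.

3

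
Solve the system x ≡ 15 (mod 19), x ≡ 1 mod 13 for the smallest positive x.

53

x ≡ 1 (mod 13) gives x ∈ {1, 14, 27, 40, 53}.
The first of these with x mod 19 = 15 is 53.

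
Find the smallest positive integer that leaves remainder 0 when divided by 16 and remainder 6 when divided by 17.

176

x ≡ 0 (mod 16) gives x ∈ {0, 16, 32, 48, 64, 80, 96, 112, …}.
The first of these with x mod 17 = 6 is 176.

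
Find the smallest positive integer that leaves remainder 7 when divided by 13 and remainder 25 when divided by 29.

228

x ≡ 7 (mod 13) gives x ∈ {7, 20, 33, 46, 59, 72, 85, 98, …}.
The first of these with x mod 29 = 25 is 228.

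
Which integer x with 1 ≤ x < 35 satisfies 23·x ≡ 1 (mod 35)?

35 = 1·23 + 12
23 = 1·12 + 11
12 = 1·11 + 1
11 = 11·1 + 0
Back-substituting gives 23·32 ≡ 1 (mod 35).

32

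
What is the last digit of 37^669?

Powers of 7 mod 10 repeat with period 4: 7, 9, 3, 1.
669 mod 4 = 1, so the last digit matches 7^1 = 7.

7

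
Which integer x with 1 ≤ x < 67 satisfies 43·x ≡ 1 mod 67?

43·53 = 2279 = 34·67 + 1, so 43⁻¹ ≡ 53 (mod 67).

53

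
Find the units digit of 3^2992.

Last digits of 3^n: 3, 9, 7, 1 (period 4).
2992 leaves remainder 0 on division by 4, so 3^2992 ends in 1.

1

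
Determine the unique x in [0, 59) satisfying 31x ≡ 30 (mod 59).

20

31⁻¹ ≡ 40 (mod 59) because 31·40 = 1240 = 21·59 + 1.
Multiplying both sides by 40: x ≡ 40·30 = 1200 ≡ 20 (mod 59).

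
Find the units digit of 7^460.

1

Powers of 7 mod 10 repeat with period 4: 7, 9, 3, 1.
460 mod 4 = 0, so the last digit matches 7^4 = 1.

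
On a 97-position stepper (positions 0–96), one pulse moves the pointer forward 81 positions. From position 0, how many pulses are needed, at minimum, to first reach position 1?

6

97 = 1·81 + 16
81 = 5·16 + 1
16 = 16·1 + 0
Back-substituting gives 81·6 ≡ 1 (mod 97).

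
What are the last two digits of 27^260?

By repeated squaring mod 100: 27^1≡27, 27^2≡29, 27^4≡41, 27^8≡81, 27^16≡61, 27^32≡21, 27^64≡41, 27^128≡81, 27^256≡61.
Since 260 = 4 + 256 in binary, 27^260 ≡ 41·61 ≡ 1 (mod 100).

01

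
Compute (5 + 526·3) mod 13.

526·3 = 1578.
1578 − 121·13 = 5, so 1578 ≡ 5 (mod 13).
(5 + 5) mod 13 = 10.

10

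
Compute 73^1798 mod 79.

32

Successive squares of 73 mod 79: 73^1≡73, 73^2≡36, 73^4≡32, 73^8≡76, 73^16≡9, 73^32≡2, 73^64≡4, 73^128≡16, 73^256≡19, 73^512≡45, 73^1024≡50.
Since 1798 = 2 + 4 + 256 + 512 + 1024 in binary, 73^1798 ≡ 36·32·19·45·50 ≡ 32 (mod 79).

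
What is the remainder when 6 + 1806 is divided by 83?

1806 = 21·83 + 63, so 1806 mod 83 = 63.
(6 + 63) mod 83 = 69.

69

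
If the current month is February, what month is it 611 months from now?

Dividing 611 by 12 gives quotient 50 and remainder 11.
February + 11 months → January.

January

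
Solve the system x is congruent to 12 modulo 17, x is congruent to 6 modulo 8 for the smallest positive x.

46

x ≡ 6 (mod 8) gives x ∈ {6, 14, 22, 30, 38, 46}.
The first of these with x mod 17 = 12 is 46.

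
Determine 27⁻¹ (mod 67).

5

67 = 2·27 + 13
27 = 2·13 + 1
13 = 13·1 + 0
Back-substituting gives 27·5 ≡ 1 (mod 67).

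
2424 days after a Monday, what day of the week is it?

2424 − 346·7 = 2, so 2424 ≡ 2 (mod 7).
Monday + 2 days → Wednesday.

Wednesday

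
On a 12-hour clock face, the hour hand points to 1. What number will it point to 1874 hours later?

1874 − 156·12 = 2, so 1874 ≡ 2 (mod 12).
1 + 2 → 3 on a 12-hour dial.

3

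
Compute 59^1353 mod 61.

By repeated squaring mod 61: 59^1≡59, 59^2≡4, 59^4≡16, 59^8≡12, 59^16≡22, 59^32≡57, 59^64≡16, 59^128≡12, 59^256≡22, 59^512≡57, 59^1024≡16.
1353 = 1 + 8 + 64 + 256 + 1024, so 59^1353 ≡ 59·12·16·22·16 ≡ 8 (mod 61).

8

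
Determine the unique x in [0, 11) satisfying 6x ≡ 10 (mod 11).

9

The inverse of 6 mod 11 is 2 (since 6·2 = 12 ≡ 1).
So x ≡ 2·10 = 20 ≡ 9 (mod 11).
Check: 6·9 = 54 = 4·11 + 10.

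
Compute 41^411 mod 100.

41

Successive squares of 41 mod 100: 41^1≡41, 41^2≡81, 41^4≡61, 41^8≡21, 41^16≡41, 41^32≡81, 41^64≡61, 41^128≡21, 41^256≡41.
411 = 1 + 2 + 8 + 16 + 128 + 256, so 41^411 ≡ 41·81·21·41·21·41 ≡ 41 (mod 100).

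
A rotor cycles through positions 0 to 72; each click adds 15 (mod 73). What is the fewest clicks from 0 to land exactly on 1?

15·39 = 585 = 8·73 + 1, so 15⁻¹ ≡ 39 (mod 73).

39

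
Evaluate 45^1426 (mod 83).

23

Successive squares of 45 mod 83: 45^1≡45, 45^2≡33, 45^4≡10, 45^8≡17, 45^16≡40, 45^32≡23, 45^64≡31, 45^128≡48, 45^256≡63, 45^512≡68, 45^1024≡59.
Since 1426 = 2 + 16 + 128 + 256 + 1024 in binary, 45^1426 ≡ 33·40·48·63·59 ≡ 23 (mod 83).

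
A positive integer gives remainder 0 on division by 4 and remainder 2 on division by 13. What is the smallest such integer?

28

x ≡ 0 (mod 4) gives x ∈ {0, 4, 8, 12, 16, 20, 24, 28}.
The first of these with x mod 13 = 2 is 28.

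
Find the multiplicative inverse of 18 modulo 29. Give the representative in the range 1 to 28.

18·21 = 378 = 13·29 + 1, so 18⁻¹ ≡ 21 (mod 29).

21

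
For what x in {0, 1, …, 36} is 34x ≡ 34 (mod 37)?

1

34⁻¹ ≡ 12 (mod 37) because 34·12 = 408 = 11·37 + 1.
So x ≡ 12·34 = 408 ≡ 1 (mod 37).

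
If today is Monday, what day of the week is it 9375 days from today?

Wednesday

9375 mod 7 = 2 (since 1339·7 = 9373).
Monday + 2 days → Wednesday.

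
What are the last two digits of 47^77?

By repeated squaring mod 100: 47^1≡47, 47^2≡9, 47^4≡81, 47^8≡61, 47^16≡21, 47^32≡41, 47^64≡81.
77 = 1 + 4 + 8 + 64, so 47^77 ≡ 47·81·61·81 ≡ 87 (mod 100).

87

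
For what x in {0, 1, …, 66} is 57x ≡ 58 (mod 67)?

21

57⁻¹ ≡ 20 (mod 67) because 57·20 = 1140 = 17·67 + 1.
So x ≡ 20·58 = 1160 ≡ 21 (mod 67).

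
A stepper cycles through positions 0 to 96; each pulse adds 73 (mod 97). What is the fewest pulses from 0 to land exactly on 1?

97 = 1·73 + 24
73 = 3·24 + 1
24 = 24·1 + 0
Back-substituting gives 73·4 ≡ 1 (mod 97).

4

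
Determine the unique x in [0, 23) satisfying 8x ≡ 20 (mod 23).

14

8⁻¹ ≡ 3 (mod 23) because 8·3 = 24 = 1·23 + 1.
So x ≡ 3·20 = 60 ≡ 14 (mod 23).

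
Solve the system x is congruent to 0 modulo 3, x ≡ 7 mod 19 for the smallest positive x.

45

x ≡ 0 (mod 3) gives x ∈ {0, 3, 6, 9, 12, 15, 18, 21, …}.
The first of these with x mod 19 = 7 is 45.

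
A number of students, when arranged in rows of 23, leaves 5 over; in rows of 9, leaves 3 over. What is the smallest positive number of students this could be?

Since 9·18 ≡ 1 (mod 23), take x = 3 + 9·((5−3)·18 mod 23) = 3 + 9·13 = 120.
Check: 120 mod 23 = 5, 120 mod 9 = 3.

120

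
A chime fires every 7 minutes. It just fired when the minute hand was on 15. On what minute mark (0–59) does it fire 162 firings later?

9

162·7 = 1134.
Dividing 1134 by 60 gives quotient 18 and remainder 54.
(15 + 54) mod 60 = 9.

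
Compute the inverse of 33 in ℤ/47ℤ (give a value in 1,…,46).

33·10 = 330 = 7·47 + 1, so 33⁻¹ ≡ 10 (mod 47).

10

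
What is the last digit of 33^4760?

The units digit of 33^n cycles with period 4: 3, 9, 7, 1, …
4760 leaves remainder 0 on division by 4, so 33^4760 ends in 1.

1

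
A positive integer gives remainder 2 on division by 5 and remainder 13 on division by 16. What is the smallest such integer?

x ≡ 2 (mod 5) gives x ∈ {2, 7, 12, 17, 22, 27, 32, 37, …}.
The first of these with x mod 16 = 13 is 77.

77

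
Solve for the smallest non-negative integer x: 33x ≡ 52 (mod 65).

The inverse of 33 mod 65 is 2 (since 33·2 = 66 ≡ 1).
Multiplying both sides by 2: x ≡ 2·52 = 104 ≡ 39 (mod 65).

39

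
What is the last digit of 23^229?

The units digit of 23^n cycles with period 4: 3, 9, 7, 1, …
229 leaves remainder 1 on division by 4, so 23^229 ends in 3.

3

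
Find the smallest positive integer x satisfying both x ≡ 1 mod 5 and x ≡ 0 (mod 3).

6

x ≡ 0 (mod 3) gives x ∈ {0, 3, 6}.
The first of these with x mod 5 = 1 is 6.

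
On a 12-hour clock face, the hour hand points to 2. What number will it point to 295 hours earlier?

7

295 = 24·12 + 7, so 295 mod 12 = 7.
2 − 7 → 7 on a 12-hour dial.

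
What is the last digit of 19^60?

1

The units digit of 19^n cycles with period 2: 9, 1, …
60 leaves remainder 0 on division by 2, so 19^60 ends in 1.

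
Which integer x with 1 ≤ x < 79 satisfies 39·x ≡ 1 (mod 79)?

77

39·77 = 3003 = 38·79 + 1, so 39⁻¹ ≡ 77 (mod 79).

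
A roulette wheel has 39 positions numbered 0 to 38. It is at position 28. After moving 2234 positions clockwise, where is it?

0

2234 = 57·39 + 11, so 2234 mod 39 = 11.
(28 + 11) mod 39 = 0.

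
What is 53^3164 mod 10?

Powers of 3 mod 10 repeat with period 4: 3, 9, 7, 1.
3164 leaves remainder 0 on division by 4, so 53^3164 ends in 1.

1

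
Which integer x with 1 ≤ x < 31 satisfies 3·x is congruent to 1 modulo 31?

31 = 10·3 + 1
3 = 3·1 + 0
Back-substituting gives 3·21 ≡ 1 (mod 31).

21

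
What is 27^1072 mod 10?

Last digits of 7^n: 7, 9, 3, 1 (period 4).
1072 mod 4 = 0, so the last digit matches 7^4 = 1.

1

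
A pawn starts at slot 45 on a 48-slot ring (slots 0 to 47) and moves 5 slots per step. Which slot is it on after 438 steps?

438·5 = 2190.
Dividing 2190 by 48 gives quotient 45 and remainder 30.
(45 + 30) mod 48 = 27.

27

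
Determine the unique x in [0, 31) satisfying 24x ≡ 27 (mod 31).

The inverse of 24 mod 31 is 22 (since 24·22 = 528 ≡ 1).
So x ≡ 22·27 = 594 ≡ 5 (mod 31).
Check: 24·5 = 120 = 3·31 + 27.

5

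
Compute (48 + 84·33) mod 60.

0

84·33 = 2772.
2772 mod 60 = 12 (since 46·60 = 2760).
(48 + 12) mod 60 = 0.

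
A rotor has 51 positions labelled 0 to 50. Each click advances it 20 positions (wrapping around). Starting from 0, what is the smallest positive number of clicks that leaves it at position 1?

51 = 2·20 + 11
20 = 1·11 + 9
11 = 1·9 + 2
9 = 4·2 + 1
2 = 2·1 + 0
Back-substituting gives 20·23 ≡ 1 (mod 51).

23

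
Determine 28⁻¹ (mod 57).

57 = 2·28 + 1
28 = 28·1 + 0
Back-substituting gives 28·55 ≡ 1 (mod 57).

55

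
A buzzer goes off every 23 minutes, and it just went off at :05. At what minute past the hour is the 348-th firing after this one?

29

348·23 = 8004.
Dividing 8004 by 60 gives quotient 133 and remainder 24.
(5 + 24) mod 60 = 29.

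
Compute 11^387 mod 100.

71

By repeated squaring mod 100: 11^1≡11, 11^2≡21, 11^4≡41, 11^8≡81, 11^16≡61, 11^32≡21, 11^64≡41, 11^128≡81, 11^256≡61.
Since 387 = 1 + 2 + 128 + 256 in binary, 11^387 ≡ 11·21·81·61 ≡ 71 (mod 100).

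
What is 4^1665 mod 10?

4

The units digit of 4^n cycles with period 2: 4, 6, …
1665 mod 2 = 1, so the last digit matches 4^1 = 4.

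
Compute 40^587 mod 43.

By repeated squaring mod 43: 40^1≡40, 40^2≡9, 40^4≡38, 40^8≡25, 40^16≡23, 40^32≡13, 40^64≡40, 40^128≡9, 40^256≡38, 40^512≡25.
587 = 1 + 2 + 8 + 64 + 512, so 40^587 ≡ 40·9·25·40·25 ≡ 14 (mod 43).

14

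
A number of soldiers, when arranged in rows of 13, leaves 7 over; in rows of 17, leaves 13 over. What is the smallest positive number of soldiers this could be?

98

Since 17·10 ≡ 1 (mod 13), take x = 13 + 17·((7−13)·10 mod 13) = 13 + 17·5 = 98.
Check: 98 mod 13 = 7, 98 mod 17 = 13.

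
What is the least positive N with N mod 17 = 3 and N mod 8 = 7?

Since 8·15 ≡ 1 (mod 17), take x = 7 + 8·((3−7)·15 mod 17) = 7 + 8·8 = 71.
Check: 71 mod 17 = 3, 71 mod 8 = 7.

71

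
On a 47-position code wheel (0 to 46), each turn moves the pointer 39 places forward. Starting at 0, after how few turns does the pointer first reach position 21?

The inverse of 39 mod 47 is 41 (since 39·41 = 1599 ≡ 1).
So x ≡ 41·21 = 861 ≡ 15 (mod 47).
Check: 39·15 = 585 = 12·47 + 21.

15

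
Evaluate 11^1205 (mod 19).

7

Successive squares of 11 mod 19: 11^1≡11, 11^2≡7, 11^4≡11, 11^8≡7, 11^16≡11, 11^32≡7, 11^64≡11, 11^128≡7, 11^256≡11, 11^512≡7, 11^1024≡11.
1205 = 1 + 4 + 16 + 32 + 128 + 1024, so 11^1205 ≡ 11·11·11·7·7·11 ≡ 7 (mod 19).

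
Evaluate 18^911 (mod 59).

47

Successive squares of 18 mod 59: 18^1≡18, 18^2≡29, 18^4≡15, 18^8≡48, 18^16≡3, 18^32≡9, 18^64≡22, 18^128≡12, 18^256≡26, 18^512≡27.
911 = 1 + 2 + 4 + 8 + 128 + 256 + 512, so 18^911 ≡ 18·29·15·48·12·26·27 ≡ 47 (mod 59).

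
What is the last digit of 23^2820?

The units digit of 23^n cycles with period 4: 3, 9, 7, 1, …
2820 leaves remainder 0 on division by 4, so 23^2820 ends in 1.

1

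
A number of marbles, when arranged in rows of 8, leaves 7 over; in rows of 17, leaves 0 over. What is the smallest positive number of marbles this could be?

119

Since 17·1 ≡ 1 (mod 8), take x = 0 + 17·((7−0)·1 mod 8) = 0 + 17·7 = 119.
Check: 119 mod 8 = 7, 119 mod 17 = 0.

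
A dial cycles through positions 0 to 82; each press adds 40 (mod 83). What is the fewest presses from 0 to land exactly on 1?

40·27 = 1080 = 13·83 + 1, so 40⁻¹ ≡ 27 (mod 83).

27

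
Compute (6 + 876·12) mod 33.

24

876·12 = 10512.
10512 mod 33 = 18 (since 318·33 = 10494).
(6 + 18) mod 33 = 24.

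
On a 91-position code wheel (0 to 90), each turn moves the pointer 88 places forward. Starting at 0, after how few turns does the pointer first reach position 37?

18

The inverse of 88 mod 91 is 30 (since 88·30 = 2640 ≡ 1).
So x ≡ 30·37 = 1110 ≡ 18 (mod 91).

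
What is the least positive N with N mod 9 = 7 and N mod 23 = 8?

Since 23·2 ≡ 1 (mod 9), take x = 8 + 23·((7−8)·2 mod 9) = 8 + 23·7 = 169.
Check: 169 mod 9 = 7, 169 mod 23 = 8.

169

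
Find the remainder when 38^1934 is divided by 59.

Successive squares of 38 mod 59: 38^1≡38, 38^2≡28, 38^4≡17, 38^8≡53, 38^16≡36, 38^32≡57, 38^64≡4, 38^128≡16, 38^256≡20, 38^512≡46, 38^1024≡51.
1934 = 2 + 4 + 8 + 128 + 256 + 512 + 1024, so 38^1934 ≡ 28·17·53·16·20·46·51 ≡ 22 (mod 59).

22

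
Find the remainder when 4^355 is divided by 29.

Square-and-reduce mod 29: 4^1≡4, 4^2≡16, 4^4≡24, 4^8≡25, 4^16≡16, 4^32≡24, 4^64≡25, 4^128≡16, 4^256≡24.
Since 355 = 1 + 2 + 32 + 64 + 256 in binary, 4^355 ≡ 4·16·24·25·24 ≡ 9 (mod 29).

9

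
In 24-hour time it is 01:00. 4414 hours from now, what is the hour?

4414 mod 24 = 22 (since 183·24 = 4392).
(1 + 22) mod 24 = 23.

23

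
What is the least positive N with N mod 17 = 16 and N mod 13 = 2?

67

x ≡ 2 (mod 13) gives x ∈ {2, 15, 28, 41, 54, 67}.
The first of these with x mod 17 = 16 is 67.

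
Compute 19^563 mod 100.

Successive squares of 19 mod 100: 19^1≡19, 19^2≡61, 19^4≡21, 19^8≡41, 19^16≡81, 19^32≡61, 19^64≡21, 19^128≡41, 19^256≡81, 19^512≡61.
563 = 1 + 2 + 16 + 32 + 512, so 19^563 ≡ 19·61·81·61·61 ≡ 59 (mod 100).

59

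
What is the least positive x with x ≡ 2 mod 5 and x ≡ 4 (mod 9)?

22

x ≡ 2 (mod 5) gives x ∈ {2, 7, 12, 17, 22}.
The first of these with x mod 9 = 4 is 22.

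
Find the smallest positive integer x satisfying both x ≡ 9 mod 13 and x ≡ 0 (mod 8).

48

x ≡ 0 (mod 8) gives x ∈ {0, 8, 16, 24, 32, 40, 48}.
The first of these with x mod 13 = 9 is 48.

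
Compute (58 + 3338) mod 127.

3338 = 26·127 + 36, so 3338 mod 127 = 36.
(58 + 36) mod 127 = 94.

94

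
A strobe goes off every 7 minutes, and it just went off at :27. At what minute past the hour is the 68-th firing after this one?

23

68·7 = 476.
476 mod 60 = 56 (since 7·60 = 420).
(27 + 56) mod 60 = 23.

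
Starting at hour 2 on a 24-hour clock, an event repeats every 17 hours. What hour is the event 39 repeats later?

17

39·17 = 663.
663 = 27·24 + 15, so 663 mod 24 = 15.
(2 + 15) mod 24 = 17.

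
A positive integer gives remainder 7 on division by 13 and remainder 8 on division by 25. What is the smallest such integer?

x ≡ 7 (mod 13) gives x ∈ {7, 20, 33}.
The first of these with x mod 25 = 8 is 33.

33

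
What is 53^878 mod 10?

9

Last digits of 3^n: 3, 9, 7, 1 (period 4).
878 leaves remainder 2 on division by 4, so 53^878 ends in 9.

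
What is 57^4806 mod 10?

9

Powers of 7 mod 10 repeat with period 4: 7, 9, 3, 1.
4806 leaves remainder 2 on division by 4, so 57^4806 ends in 9.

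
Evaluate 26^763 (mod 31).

Successive squares of 26 mod 31: 26^1≡26, 26^2≡25, 26^4≡5, 26^8≡25, 26^16≡5, 26^32≡25, 26^64≡5, 26^128≡25, 26^256≡5, 26^512≡25.
Since 763 = 1 + 2 + 8 + 16 + 32 + 64 + 128 + 512 in binary, 26^763 ≡ 26·25·25·5·25·5·25·25 ≡ 26 (mod 31).

26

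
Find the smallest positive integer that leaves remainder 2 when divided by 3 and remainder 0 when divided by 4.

x ≡ 2 (mod 3) gives x ∈ {2, 5, 8}.
The first of these with x mod 4 = 0 is 8.

8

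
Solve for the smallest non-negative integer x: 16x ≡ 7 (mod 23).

The inverse of 16 mod 23 is 13 (since 16·13 = 208 ≡ 1).
Multiplying both sides by 13: x ≡ 13·7 = 91 ≡ 22 (mod 23).
Check: 16·22 = 352 = 15·23 + 7.

22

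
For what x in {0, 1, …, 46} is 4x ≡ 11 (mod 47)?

38

The inverse of 4 mod 47 is 12 (since 4·12 = 48 ≡ 1).
So x ≡ 12·11 = 132 ≡ 38 (mod 47).
Check: 4·38 = 152 = 3·47 + 11.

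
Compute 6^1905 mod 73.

24

By repeated squaring mod 73: 6^1≡6, 6^2≡36, 6^4≡55, 6^8≡32, 6^16≡2, 6^32≡4, 6^64≡16, 6^128≡37, 6^256≡55, 6^512≡32, 6^1024≡2.
1905 = 1 + 16 + 32 + 64 + 256 + 512 + 1024, so 6^1905 ≡ 6·2·4·16·55·32·2 ≡ 24 (mod 73).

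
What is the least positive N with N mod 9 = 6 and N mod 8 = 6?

6

x ≡ 6 (mod 8) gives x ∈ {6}.
The first of these with x mod 9 = 6 is 6.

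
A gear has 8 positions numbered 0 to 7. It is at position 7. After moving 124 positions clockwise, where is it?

3

Dividing 124 by 8 gives quotient 15 and remainder 4.
(7 + 4) mod 8 = 3.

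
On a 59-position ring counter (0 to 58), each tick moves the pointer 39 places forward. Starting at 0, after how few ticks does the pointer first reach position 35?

13

39⁻¹ ≡ 56 (mod 59) because 39·56 = 2184 = 37·59 + 1.
Multiplying both sides by 56: x ≡ 56·35 = 1960 ≡ 13 (mod 59).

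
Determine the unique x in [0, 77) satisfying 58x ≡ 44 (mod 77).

22

The inverse of 58 mod 77 is 4 (since 58·4 = 232 ≡ 1).
So x ≡ 4·44 = 176 ≡ 22 (mod 77).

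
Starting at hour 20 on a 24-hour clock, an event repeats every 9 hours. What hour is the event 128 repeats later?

20

128·9 = 1152.
1152 mod 24 = 0 (since 48·24 = 1152).
(20 + 0) mod 24 = 20.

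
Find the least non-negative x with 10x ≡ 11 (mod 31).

The inverse of 10 mod 31 is 28 (since 10·28 = 280 ≡ 1).
So x ≡ 28·11 = 308 ≡ 29 (mod 31).

29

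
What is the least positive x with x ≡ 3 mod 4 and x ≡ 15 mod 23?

x ≡ 3 (mod 4) gives x ∈ {3, 7, 11, 15}.
The first of these with x mod 23 = 15 is 15.

15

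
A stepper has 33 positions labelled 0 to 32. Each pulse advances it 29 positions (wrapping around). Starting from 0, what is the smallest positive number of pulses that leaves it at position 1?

33 = 1·29 + 4
29 = 7·4 + 1
4 = 4·1 + 0
Back-substituting gives 29·8 ≡ 1 (mod 33).

8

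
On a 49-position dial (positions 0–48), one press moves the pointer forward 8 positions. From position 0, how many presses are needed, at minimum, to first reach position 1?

49 = 6·8 + 1
8 = 8·1 + 0
Back-substituting gives 8·43 ≡ 1 (mod 49).

43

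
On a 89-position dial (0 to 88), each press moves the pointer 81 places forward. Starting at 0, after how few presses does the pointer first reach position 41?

6

The inverse of 81 mod 89 is 11 (since 81·11 = 891 ≡ 1).
Multiplying both sides by 11: x ≡ 11·41 = 451 ≡ 6 (mod 89).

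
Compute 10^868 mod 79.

38

By repeated squaring mod 79: 10^1≡10, 10^2≡21, 10^4≡46, 10^8≡62, 10^16≡52, 10^32≡18, 10^64≡8, 10^128≡64, 10^256≡67, 10^512≡65.
Since 868 = 4 + 32 + 64 + 256 + 512 in binary, 10^868 ≡ 46·18·8·67·65 ≡ 38 (mod 79).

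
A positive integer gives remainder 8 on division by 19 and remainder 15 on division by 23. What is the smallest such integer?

84

x ≡ 8 (mod 19) gives x ∈ {8, 27, 46, 65, 84}.
The first of these with x mod 23 = 15 is 84.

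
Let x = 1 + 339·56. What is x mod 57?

4

339·56 = 18984.
18984 mod 57 = 3 (since 333·57 = 18981).
(1 + 3) mod 57 = 4.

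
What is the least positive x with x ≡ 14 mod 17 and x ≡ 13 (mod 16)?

x ≡ 13 (mod 16) gives x ∈ {13, 29, 45, 61, 77, 93, 109, 125, …}.
The first of these with x mod 17 = 14 is 269.

269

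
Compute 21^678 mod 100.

Square-and-reduce mod 100: 21^1≡21, 21^2≡41, 21^4≡81, 21^8≡61, 21^16≡21, 21^32≡41, 21^64≡81, 21^128≡61, 21^256≡21, 21^512≡41.
Since 678 = 2 + 4 + 32 + 128 + 512 in binary, 21^678 ≡ 41·81·41·61·41 ≡ 61 (mod 100).

61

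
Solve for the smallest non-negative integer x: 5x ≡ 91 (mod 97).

5⁻¹ ≡ 39 (mod 97) because 5·39 = 195 = 2·97 + 1.
Multiplying both sides by 39: x ≡ 39·91 = 3549 ≡ 57 (mod 97).

57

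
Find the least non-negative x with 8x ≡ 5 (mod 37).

The inverse of 8 mod 37 is 14 (since 8·14 = 112 ≡ 1).
So x ≡ 14·5 = 70 ≡ 33 (mod 37).
Check: 8·33 = 264 = 7·37 + 5.

33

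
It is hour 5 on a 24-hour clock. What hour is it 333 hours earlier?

333 − 13·24 = 21, so 333 ≡ 21 (mod 24).
(5 − 21) mod 24 = 8.

8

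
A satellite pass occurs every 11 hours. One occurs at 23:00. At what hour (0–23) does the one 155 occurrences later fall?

0

155·11 = 1705.
1705 − 71·24 = 1, so 1705 ≡ 1 (mod 24).
(23 + 1) mod 24 = 0.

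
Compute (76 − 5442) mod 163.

5442 = 33·163 + 63, so 5442 mod 163 = 63.
(76 − 63) mod 163 = 13.

13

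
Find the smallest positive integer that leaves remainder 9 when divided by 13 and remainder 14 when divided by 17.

Since 17·10 ≡ 1 (mod 13), take x = 14 + 17·((9−14)·10 mod 13) = 14 + 17·2 = 48.
Check: 48 mod 13 = 9, 48 mod 17 = 14.

48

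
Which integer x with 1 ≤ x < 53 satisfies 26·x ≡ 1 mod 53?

26·51 = 1326 = 25·53 + 1, so 26⁻¹ ≡ 51 (mod 53).

51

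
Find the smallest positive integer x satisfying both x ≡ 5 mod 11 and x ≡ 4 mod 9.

Since 9·5 ≡ 1 (mod 11), take x = 4 + 9·((5−4)·5 mod 11) = 4 + 9·5 = 49.
Check: 49 mod 11 = 5, 49 mod 9 = 4.

49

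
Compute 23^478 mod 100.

Square-and-reduce mod 100: 23^1≡23, 23^2≡29, 23^4≡41, 23^8≡81, 23^16≡61, 23^32≡21, 23^64≡41, 23^128≡81, 23^256≡61.
478 = 2 + 4 + 8 + 16 + 64 + 128 + 256, so 23^478 ≡ 29·41·81·61·41·81·61 ≡ 69 (mod 100).

69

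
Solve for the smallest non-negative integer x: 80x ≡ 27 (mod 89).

The inverse of 80 mod 89 is 79 (since 80·79 = 6320 ≡ 1).
So x ≡ 79·27 = 2133 ≡ 86 (mod 89).

86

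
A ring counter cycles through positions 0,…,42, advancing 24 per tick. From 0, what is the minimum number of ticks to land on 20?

8

The inverse of 24 mod 43 is 9 (since 24·9 = 216 ≡ 1).
Multiplying both sides by 9: x ≡ 9·20 = 180 ≡ 8 (mod 43).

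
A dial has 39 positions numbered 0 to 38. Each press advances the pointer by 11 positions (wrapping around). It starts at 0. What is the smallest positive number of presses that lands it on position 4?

11⁻¹ ≡ 32 (mod 39) because 11·32 = 352 = 9·39 + 1.
Multiplying both sides by 32: x ≡ 32·4 = 128 ≡ 11 (mod 39).
Check: 11·11 = 121 = 3·39 + 4.

11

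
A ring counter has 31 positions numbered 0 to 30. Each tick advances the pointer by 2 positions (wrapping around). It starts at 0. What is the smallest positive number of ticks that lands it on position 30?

The inverse of 2 mod 31 is 16 (since 2·16 = 32 ≡ 1).
So x ≡ 16·30 = 480 ≡ 15 (mod 31).

15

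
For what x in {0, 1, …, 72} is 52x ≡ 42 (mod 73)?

71

52⁻¹ ≡ 66 (mod 73) because 52·66 = 3432 = 47·73 + 1.
Multiplying both sides by 66: x ≡ 66·42 = 2772 ≡ 71 (mod 73).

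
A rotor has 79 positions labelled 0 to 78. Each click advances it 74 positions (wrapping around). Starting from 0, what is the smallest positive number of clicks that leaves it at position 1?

74·63 = 4662 = 59·79 + 1, so 74⁻¹ ≡ 63 (mod 79).

63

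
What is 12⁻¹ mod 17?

12·10 = 120 = 7·17 + 1, so 12⁻¹ ≡ 10 (mod 17).

10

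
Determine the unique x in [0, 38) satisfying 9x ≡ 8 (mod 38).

9⁻¹ ≡ 17 (mod 38) because 9·17 = 153 = 4·38 + 1.
Multiplying both sides by 17: x ≡ 17·8 = 136 ≡ 22 (mod 38).
Check: 9·22 = 198 = 5·38 + 8.

22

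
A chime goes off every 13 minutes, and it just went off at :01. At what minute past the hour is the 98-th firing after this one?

15

98·13 = 1274.
1274 − 21·60 = 14, so 1274 ≡ 14 (mod 60).
(1 + 14) mod 60 = 15.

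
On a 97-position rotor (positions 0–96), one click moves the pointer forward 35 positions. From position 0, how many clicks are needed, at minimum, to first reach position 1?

61

35·61 = 2135 = 22·97 + 1, so 35⁻¹ ≡ 61 (mod 97).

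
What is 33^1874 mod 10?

9

Last digits of 3^n: 3, 9, 7, 1 (period 4).
1874 leaves remainder 2 on division by 4, so 33^1874 ends in 9.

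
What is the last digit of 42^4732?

The units digit of 42^n cycles with period 4: 2, 4, 8, 6, …
4732 leaves remainder 0 on division by 4, so 42^4732 ends in 6.

6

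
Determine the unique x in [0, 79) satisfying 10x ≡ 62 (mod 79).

22

The inverse of 10 mod 79 is 8 (since 10·8 = 80 ≡ 1).
Multiplying both sides by 8: x ≡ 8·62 = 496 ≡ 22 (mod 79).
Check: 10·22 = 220 = 2·79 + 62.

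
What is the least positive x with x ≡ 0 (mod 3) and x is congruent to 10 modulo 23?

Since 23·2 ≡ 1 (mod 3), take x = 10 + 23·((0−10)·2 mod 3) = 10 + 23·1 = 33.
Check: 33 mod 3 = 0, 33 mod 23 = 10.

33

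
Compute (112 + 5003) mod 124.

31

Dividing 5003 by 124 gives quotient 40 and remainder 43.
(112 + 43) mod 124 = 31.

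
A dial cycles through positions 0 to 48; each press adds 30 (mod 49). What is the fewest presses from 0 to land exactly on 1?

18

30·18 = 540 = 11·49 + 1, so 30⁻¹ ≡ 18 (mod 49).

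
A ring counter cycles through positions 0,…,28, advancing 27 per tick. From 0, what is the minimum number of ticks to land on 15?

7

The inverse of 27 mod 29 is 14 (since 27·14 = 378 ≡ 1).
Multiplying both sides by 14: x ≡ 14·15 = 210 ≡ 7 (mod 29).
Check: 27·7 = 189 = 6·29 + 15.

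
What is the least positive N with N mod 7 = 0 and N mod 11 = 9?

42

x ≡ 0 (mod 7) gives x ∈ {0, 7, 14, 21, 28, 35, 42}.
The first of these with x mod 11 = 9 is 42.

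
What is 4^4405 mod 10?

Powers of 4 mod 10 repeat with period 2: 4, 6.
4405 leaves remainder 1 on division by 2, so 4^4405 ends in 4.

4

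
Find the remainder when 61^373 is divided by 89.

56

Square-and-reduce mod 89: 61^1≡61, 61^2≡72, 61^4≡22, 61^8≡39, 61^16≡8, 61^32≡64, 61^64≡2, 61^128≡4, 61^256≡16.
373 = 1 + 4 + 16 + 32 + 64 + 256, so 61^373 ≡ 61·22·8·64·2·16 ≡ 56 (mod 89).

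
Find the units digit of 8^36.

6

The units digit of 8^n cycles with period 4: 8, 4, 2, 6, …
36 leaves remainder 0 on division by 4, so 8^36 ends in 6.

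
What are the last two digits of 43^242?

49

By repeated squaring mod 100: 43^1≡43, 43^2≡49, 43^4≡1, 43^8≡1, 43^16≡1, 43^32≡1, 43^64≡1, 43^128≡1.
242 = 2 + 16 + 32 + 64 + 128, so 43^242 ≡ 49·1·1·1·1 ≡ 49 (mod 100).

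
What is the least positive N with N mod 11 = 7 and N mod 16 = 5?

x ≡ 7 (mod 11) gives x ∈ {7, 18, 29, 40, 51, 62, 73, 84, …}.
The first of these with x mod 16 = 5 is 117.

117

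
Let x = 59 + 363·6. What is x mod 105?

363·6 = 2178.
2178 mod 105 = 78 (since 20·105 = 2100).
(59 + 78) mod 105 = 32.

32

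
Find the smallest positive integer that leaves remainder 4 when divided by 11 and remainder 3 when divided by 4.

x ≡ 3 (mod 4) gives x ∈ {3, 7, 11, 15}.
The first of these with x mod 11 = 4 is 15.

15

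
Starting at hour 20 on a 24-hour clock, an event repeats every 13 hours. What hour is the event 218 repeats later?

218·13 = 2834.
Dividing 2834 by 24 gives quotient 118 and remainder 2.
(20 + 2) mod 24 = 22.

22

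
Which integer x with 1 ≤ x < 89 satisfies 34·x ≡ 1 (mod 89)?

55

89 = 2·34 + 21
34 = 1·21 + 13
21 = 1·13 + 8
13 = 1·8 + 5
8 = 1·5 + 3
5 = 1·3 + 2
3 = 1·2 + 1
2 = 2·1 + 0
Back-substituting gives 34·55 ≡ 1 (mod 89).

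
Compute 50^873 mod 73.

27

Square-and-reduce mod 73: 50^1≡50, 50^2≡18, 50^4≡32, 50^8≡2, 50^16≡4, 50^32≡16, 50^64≡37, 50^128≡55, 50^256≡32, 50^512≡2.
Since 873 = 1 + 8 + 32 + 64 + 256 + 512 in binary, 50^873 ≡ 50·2·16·37·32·2 ≡ 27 (mod 73).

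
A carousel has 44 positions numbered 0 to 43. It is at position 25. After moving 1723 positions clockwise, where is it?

32

Dividing 1723 by 44 gives quotient 39 and remainder 7.
(25 + 7) mod 44 = 32.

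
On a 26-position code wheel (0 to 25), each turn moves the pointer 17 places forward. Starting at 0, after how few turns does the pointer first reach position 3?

17

17⁻¹ ≡ 23 (mod 26) because 17·23 = 391 = 15·26 + 1.
So x ≡ 23·3 = 69 ≡ 17 (mod 26).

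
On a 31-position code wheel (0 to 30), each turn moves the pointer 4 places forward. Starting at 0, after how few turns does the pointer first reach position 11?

26

The inverse of 4 mod 31 is 8 (since 4·8 = 32 ≡ 1).
Multiplying both sides by 8: x ≡ 8·11 = 88 ≡ 26 (mod 31).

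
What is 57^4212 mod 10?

1

Last digits of 7^n: 7, 9, 3, 1 (period 4).
4212 leaves remainder 0 on division by 4, so 57^4212 ends in 1.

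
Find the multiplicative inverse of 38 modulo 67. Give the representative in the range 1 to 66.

30

38·30 = 1140 = 17·67 + 1, so 38⁻¹ ≡ 30 (mod 67).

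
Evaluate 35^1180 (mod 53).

15

Square-and-reduce mod 53: 35^1≡35, 35^2≡6, 35^4≡36, 35^8≡24, 35^16≡46, 35^32≡49, 35^64≡16, 35^128≡44, 35^256≡28, 35^512≡42, 35^1024≡15.
1180 = 4 + 8 + 16 + 128 + 1024, so 35^1180 ≡ 36·24·46·44·15 ≡ 15 (mod 53).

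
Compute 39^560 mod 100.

1

Square-and-reduce mod 100: 39^1≡39, 39^2≡21, 39^4≡41, 39^8≡81, 39^16≡61, 39^32≡21, 39^64≡41, 39^128≡81, 39^256≡61, 39^512≡21.
Since 560 = 16 + 32 + 512 in binary, 39^560 ≡ 61·21·21 ≡ 1 (mod 100).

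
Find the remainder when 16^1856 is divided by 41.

Square-and-reduce mod 41: 16^1≡16, 16^2≡10, 16^4≡18, 16^8≡37, 16^16≡16, 16^32≡10, 16^64≡18, 16^128≡37, 16^256≡16, 16^512≡10, 16^1024≡18.
1856 = 64 + 256 + 512 + 1024, so 16^1856 ≡ 18·16·10·18 ≡ 16 (mod 41).

16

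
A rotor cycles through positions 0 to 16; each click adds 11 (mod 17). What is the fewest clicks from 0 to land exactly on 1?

17 = 1·11 + 6
11 = 1·6 + 5
6 = 1·5 + 1
5 = 5·1 + 0
Back-substituting gives 11·14 ≡ 1 (mod 17).

14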